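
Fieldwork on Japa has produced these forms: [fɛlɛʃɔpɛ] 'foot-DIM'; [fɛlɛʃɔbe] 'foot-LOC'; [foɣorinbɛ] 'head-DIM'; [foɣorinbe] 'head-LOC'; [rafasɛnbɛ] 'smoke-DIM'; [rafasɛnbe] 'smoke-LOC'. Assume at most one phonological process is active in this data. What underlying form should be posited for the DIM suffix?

The DIM suffix surfaces as [-bɛ] and [-pɛ], depending on the final segment of the stem.
The LOC suffix, which begins with [b], is invariant after every stem; so [b] is not altered by any rule here.
The DIM suffix is therefore /-pɛ/ underlyingly, with post-nasal voicing: voiceless stops become voiced after a nasal.

/-pɛ/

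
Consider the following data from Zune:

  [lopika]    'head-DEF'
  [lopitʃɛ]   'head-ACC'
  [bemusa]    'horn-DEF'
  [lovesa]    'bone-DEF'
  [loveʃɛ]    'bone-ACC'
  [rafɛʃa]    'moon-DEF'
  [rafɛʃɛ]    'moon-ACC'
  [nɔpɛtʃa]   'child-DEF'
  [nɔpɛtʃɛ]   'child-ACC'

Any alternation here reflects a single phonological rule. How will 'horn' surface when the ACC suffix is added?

'bone' shows [s] ~ [ʃ] at the end of the stem ([lovesa] vs [loveʃɛ]).
Compare 'moon', with invariant [ʃ] in [rafɛʃa] and [rafɛʃɛ]: an analysis with underlying /ʃ/ and a rule producing [s] before the DEF suffix would wrongly predict alternation here too.
Therefore /s/ is basic and [ʃ] is derived by palatalization before a front vowel (/k/ and /s/ become palato-alveolar [tʃ] and [ʃ] before a front vowel).
From [bemusa] the stem 'horn' is /bemus/; before a front vowel this yields [bemuʃɛ].

[bemuʃɛ]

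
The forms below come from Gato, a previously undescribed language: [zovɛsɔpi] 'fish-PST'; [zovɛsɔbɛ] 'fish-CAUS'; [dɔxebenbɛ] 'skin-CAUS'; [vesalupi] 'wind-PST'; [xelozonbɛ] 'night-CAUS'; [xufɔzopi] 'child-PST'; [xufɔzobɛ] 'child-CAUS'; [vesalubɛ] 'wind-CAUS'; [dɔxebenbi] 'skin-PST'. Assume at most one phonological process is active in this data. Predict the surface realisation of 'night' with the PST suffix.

[xelozonbi]

The PST morpheme has two allomorphs, [-bi] and [-pi].
By contrast the CAUS suffix keeps its initial [b] throughout — that segment must be underlying.
So the underlying form is /-pi/, and voiceless stops become voiced after a nasal.
After 'night', which ends in a nasal, the suffix surfaces as [-bi], giving [xelozonbi].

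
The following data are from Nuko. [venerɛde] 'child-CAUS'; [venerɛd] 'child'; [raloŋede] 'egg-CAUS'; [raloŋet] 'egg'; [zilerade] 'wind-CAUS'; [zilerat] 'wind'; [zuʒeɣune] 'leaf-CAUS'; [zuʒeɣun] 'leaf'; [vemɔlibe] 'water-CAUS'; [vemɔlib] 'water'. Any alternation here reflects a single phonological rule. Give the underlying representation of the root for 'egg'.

/raloŋet/

The root 'egg' surfaces as [raloŋede] and [raloŋet], with a stem-final [d] ~ [t] alternation.
If /d/ were underlying and a rule turned it into [t] in isolation, 'child' would also alternate; but it has [d] in both [venerɛde] and [venerɛd].
Therefore /t/ is basic and [d] is derived by intervocalic voicing (voiceless stops become voiced between vowels).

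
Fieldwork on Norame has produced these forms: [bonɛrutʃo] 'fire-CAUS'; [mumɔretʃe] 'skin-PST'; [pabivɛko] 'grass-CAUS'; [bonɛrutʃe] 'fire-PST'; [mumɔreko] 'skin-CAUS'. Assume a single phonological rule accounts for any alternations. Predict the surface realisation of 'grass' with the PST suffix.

In [mumɔretʃe] and [mumɔreko] the final segment of 'skin' alternates: [tʃ] ~ [k].
If /tʃ/ were underlying and a rule turned it into [k] before the CAUS suffix, 'fire' would also alternate; but it has [tʃ] in both [bonɛrutʃe] and [bonɛrutʃo].
The alternation reflects palatalization before a front vowel: /k/ becomes palato-alveolar [tʃ] before a front vowel. /k/ is underlying.
The one attested form of 'grass', [pabivɛko], shows underlying /pabivɛk/. Applying the same rule before a front vowel gives [pabivɛtʃe].

[pabivɛtʃe]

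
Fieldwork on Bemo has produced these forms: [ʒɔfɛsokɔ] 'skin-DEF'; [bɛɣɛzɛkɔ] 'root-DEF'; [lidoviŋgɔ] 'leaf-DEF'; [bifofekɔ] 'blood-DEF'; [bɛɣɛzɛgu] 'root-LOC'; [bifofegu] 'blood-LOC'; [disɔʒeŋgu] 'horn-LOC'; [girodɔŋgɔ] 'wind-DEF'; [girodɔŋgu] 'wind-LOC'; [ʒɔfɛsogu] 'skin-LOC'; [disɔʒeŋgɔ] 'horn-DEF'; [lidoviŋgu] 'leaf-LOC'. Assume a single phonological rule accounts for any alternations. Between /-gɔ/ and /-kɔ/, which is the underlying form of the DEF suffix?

/-kɔ/

The DEF suffix surfaces as [-gɔ] and [-kɔ], depending on the final segment of the stem.
By contrast the LOC suffix keeps its initial [g] throughout — that segment must be underlying.
The DEF suffix is therefore /-kɔ/ underlyingly, with post-nasal voicing: voiceless stops become voiced after a nasal.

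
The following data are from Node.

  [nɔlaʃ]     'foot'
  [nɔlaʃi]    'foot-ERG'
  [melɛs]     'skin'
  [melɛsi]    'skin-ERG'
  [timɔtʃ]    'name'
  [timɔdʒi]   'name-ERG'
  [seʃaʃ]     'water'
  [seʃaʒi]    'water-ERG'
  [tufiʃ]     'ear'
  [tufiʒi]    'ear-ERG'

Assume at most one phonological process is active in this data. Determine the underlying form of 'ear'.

/tufiʒ/

'ear' shows [ʃ] ~ [ʒ] at the end of the stem ([tufiʃ] vs [tufiʒi]).
If /ʃ/ were underlying and a rule turned it into [ʒ] before the ERG suffix, 'foot' would also alternate; but it has [ʃ] in both [nɔlaʃ] and [nɔlaʃi].
So /ʒ/ is underlying, and a rule of word-final obstruent devoicing — voiced obstruents become voiceless word-finally — gives [ʃ].
So 'ear' = /tufiʒ/.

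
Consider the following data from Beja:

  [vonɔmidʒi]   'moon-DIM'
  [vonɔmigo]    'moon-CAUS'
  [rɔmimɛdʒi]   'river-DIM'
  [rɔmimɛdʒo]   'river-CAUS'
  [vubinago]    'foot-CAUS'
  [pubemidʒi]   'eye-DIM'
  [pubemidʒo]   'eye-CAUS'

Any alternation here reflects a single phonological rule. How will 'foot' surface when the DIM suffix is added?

In [vonɔmidʒi] and [vonɔmigo] the final segment of 'moon' alternates: [dʒ] ~ [g].
Compare 'eye', with invariant [dʒ] in [pubemidʒi] and [pubemidʒo]: an analysis with underlying /dʒ/ and a rule producing [g] before the CAUS suffix would wrongly predict alternation here too.
The underlying segment must be /g/; /g/ becomes palato-alveolar [dʒ] before a front vowel, yielding [dʒ] there.
From [vubinago] the stem 'foot' is /vubinag/; before a front vowel this yields [vubinadʒi].

[vubinadʒi]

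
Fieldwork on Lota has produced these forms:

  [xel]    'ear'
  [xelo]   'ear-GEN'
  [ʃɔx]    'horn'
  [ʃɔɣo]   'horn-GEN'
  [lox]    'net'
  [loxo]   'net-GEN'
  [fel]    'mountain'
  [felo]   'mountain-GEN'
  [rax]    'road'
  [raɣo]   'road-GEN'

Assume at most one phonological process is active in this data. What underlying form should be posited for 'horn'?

/ʃɔɣ/

In [ʃɔx] and [ʃɔɣo] the final segment of 'horn' alternates: [x] ~ [ɣ].
Compare 'net', with invariant [x] in [lox] and [loxo]: an analysis with underlying /x/ and a rule producing [ɣ] before the GEN suffix would wrongly predict alternation here too.
The underlying segment must be /ɣ/; voiced obstruents become voiceless word-finally, yielding [x] there.
Hence 'horn' is /ʃɔɣ/ underlyingly.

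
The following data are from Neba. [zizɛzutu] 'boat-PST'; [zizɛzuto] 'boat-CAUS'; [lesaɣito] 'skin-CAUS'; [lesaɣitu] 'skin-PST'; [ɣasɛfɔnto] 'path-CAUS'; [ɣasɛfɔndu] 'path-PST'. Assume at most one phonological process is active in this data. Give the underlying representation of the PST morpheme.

The PST morpheme has two allomorphs, [-du] and [-tu].
The CAUS suffix, which begins with [t], is invariant after every stem; so [t] is not altered by any rule here.
The PST suffix is therefore /-du/ underlyingly, with post-vocalic devoicing: voiced stops become voiceless after a vowel.

/-du/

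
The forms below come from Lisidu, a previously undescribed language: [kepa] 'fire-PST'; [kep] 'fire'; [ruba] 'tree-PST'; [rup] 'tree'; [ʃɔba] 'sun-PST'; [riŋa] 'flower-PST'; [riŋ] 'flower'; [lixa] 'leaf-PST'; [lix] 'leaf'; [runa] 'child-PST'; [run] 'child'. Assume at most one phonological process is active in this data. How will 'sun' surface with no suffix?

The stem for 'tree' ends in [b] in [ruba] but [p] in [rup].
The stem 'fire' ([kepa], [kep]) shows [p] unchanged in both environments, so [p] cannot be basic with [b] derived before the PST suffix.
The underlying segment must be /b/; voiced obstruents become voiceless word-finally, yielding [p] there.
From [ʃɔba] the stem 'sun' is /ʃɔb/; word-finally this yields [ʃɔp].

[ʃɔp]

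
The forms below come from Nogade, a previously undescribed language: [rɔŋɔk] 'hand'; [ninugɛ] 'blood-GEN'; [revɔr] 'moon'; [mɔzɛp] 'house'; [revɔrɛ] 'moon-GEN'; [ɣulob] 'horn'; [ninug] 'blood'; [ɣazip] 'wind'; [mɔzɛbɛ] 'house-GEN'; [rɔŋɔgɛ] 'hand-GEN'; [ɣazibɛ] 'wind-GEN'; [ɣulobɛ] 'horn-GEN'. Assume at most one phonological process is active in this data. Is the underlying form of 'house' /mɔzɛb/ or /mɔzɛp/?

/mɔzɛp/

The stem for 'house' ends in [p] in [mɔzɛp] but [b] in [mɔzɛbɛ].
But 'horn' keeps [b] in both environments ([ɣulob], [ɣulobɛ]), so there is no rule changing /b/ to [p] in isolation.
So /p/ is underlying, and a rule of intervocalic voicing — voiceless stops become voiced between vowels — gives [b].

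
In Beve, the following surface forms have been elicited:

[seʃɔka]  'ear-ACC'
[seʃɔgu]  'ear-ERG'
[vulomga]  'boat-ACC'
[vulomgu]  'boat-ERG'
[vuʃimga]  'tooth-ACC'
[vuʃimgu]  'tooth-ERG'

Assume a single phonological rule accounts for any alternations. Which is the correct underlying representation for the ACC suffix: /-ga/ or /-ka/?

/-ka/

The ACC suffix surfaces as [-ga] and [-ka], depending on the final segment of the stem.
The ERG suffix, which begins with [g], is invariant after every stem; so [g] is not altered by any rule here.
So the underlying form is /-ka/, and voiceless stops become voiced after a nasal.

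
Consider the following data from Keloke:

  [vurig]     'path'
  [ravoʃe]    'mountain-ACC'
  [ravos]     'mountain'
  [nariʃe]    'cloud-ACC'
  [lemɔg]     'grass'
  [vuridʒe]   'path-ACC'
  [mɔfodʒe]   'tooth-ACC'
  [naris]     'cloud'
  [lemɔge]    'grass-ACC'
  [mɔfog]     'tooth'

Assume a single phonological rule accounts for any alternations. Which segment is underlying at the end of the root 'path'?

The stem for 'path' ends in [dʒ] in [vuridʒe] but [g] in [vurig].
But 'grass' keeps [g] in both environments ([lemɔge], [lemɔg]), so there is no rule changing /g/ to [dʒ] before the ACC suffix.
Therefore /dʒ/ is basic and [g] is derived by depalatalization (palato-alveolar /dʒ/ and /ʃ/ become [g] and [s] when no front vowel follows).

/dʒ/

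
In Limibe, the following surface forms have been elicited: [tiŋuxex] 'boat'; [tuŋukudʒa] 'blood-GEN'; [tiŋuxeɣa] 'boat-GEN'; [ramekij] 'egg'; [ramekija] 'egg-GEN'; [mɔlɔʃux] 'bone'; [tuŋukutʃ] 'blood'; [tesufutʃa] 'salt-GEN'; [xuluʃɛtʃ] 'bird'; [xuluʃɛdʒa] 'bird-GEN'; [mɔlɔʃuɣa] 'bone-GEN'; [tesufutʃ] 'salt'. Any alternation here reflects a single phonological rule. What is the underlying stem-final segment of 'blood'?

/dʒ/

'blood' shows [dʒ] ~ [tʃ] at the end of the stem ([tuŋukudʒa] vs [tuŋukutʃ]).
If /tʃ/ were underlying and a rule turned it into [dʒ] before the GEN suffix, 'salt' would also alternate; but it has [tʃ] in both [tesufutʃa] and [tesufutʃ].
The alternation reflects word-final obstruent devoicing: voiced obstruents become voiceless word-finally. /dʒ/ is underlying.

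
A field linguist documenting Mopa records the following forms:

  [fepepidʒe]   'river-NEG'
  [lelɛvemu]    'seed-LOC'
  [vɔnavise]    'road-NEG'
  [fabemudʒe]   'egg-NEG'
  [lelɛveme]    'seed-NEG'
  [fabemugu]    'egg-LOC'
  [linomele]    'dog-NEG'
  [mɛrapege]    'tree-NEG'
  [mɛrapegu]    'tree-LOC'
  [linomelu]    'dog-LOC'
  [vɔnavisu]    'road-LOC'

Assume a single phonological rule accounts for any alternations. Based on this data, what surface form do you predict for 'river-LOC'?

[fepepigu]

The root 'egg' surfaces as [fabemugu] and [fabemudʒe], with a stem-final [g] ~ [dʒ] alternation.
If /g/ were underlying and a rule turned it into [dʒ] before the NEG suffix, 'tree' would also alternate; but it has [g] in both [mɛrapegu] and [mɛrapege].
So /dʒ/ is underlying, and a rule of depalatalization — palato-alveolar /dʒ/ becomes [g] when no front vowel follows — gives [g].
The one attested form of 'river', [fepepidʒe], shows underlying /fepepidʒ/. Applying the same rule when no front vowel follows gives [fepepigu].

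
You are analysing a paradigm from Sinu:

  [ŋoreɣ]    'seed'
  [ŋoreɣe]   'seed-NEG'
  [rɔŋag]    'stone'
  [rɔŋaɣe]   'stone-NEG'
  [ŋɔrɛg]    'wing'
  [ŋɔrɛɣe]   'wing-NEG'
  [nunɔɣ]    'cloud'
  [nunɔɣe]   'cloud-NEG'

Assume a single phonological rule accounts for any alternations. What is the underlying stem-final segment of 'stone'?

'stone' shows [g] ~ [ɣ] at the end of the stem ([rɔŋag] vs [rɔŋaɣe]).
But 'seed' keeps [ɣ] in both environments ([ŋoreɣ], [ŋoreɣe]), so there is no rule changing /ɣ/ to [g] in isolation.
The underlying segment must be /g/; voiced stops become fricatives between vowels, yielding [ɣ] there.

/g/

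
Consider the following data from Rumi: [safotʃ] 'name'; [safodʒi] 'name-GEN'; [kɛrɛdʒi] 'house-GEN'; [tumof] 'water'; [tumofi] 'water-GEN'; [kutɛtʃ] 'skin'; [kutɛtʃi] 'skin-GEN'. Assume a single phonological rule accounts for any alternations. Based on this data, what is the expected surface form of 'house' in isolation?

In [safotʃ] and [safodʒi] the final segment of 'name' alternates: [tʃ] ~ [dʒ].
But 'skin' keeps [tʃ] in both environments ([kutɛtʃ], [kutɛtʃi]), so there is no rule changing /tʃ/ to [dʒ] before the GEN suffix.
Therefore /dʒ/ is basic and [tʃ] is derived by word-final obstruent devoicing (voiced obstruents become voiceless word-finally).
The one attested form of 'house', [kɛrɛdʒi], shows underlying /kɛrɛdʒ/. Applying the same rule word-finally gives [kɛrɛtʃ].

[kɛrɛtʃ]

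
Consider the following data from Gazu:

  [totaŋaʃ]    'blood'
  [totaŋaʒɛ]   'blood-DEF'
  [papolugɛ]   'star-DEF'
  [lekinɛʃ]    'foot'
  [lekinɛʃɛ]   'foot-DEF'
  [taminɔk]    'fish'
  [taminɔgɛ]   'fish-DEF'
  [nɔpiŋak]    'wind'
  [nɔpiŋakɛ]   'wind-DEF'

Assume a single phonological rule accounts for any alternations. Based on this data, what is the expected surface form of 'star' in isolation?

In [taminɔk] and [taminɔgɛ] the final segment of 'fish' alternates: [k] ~ [g].
The stem 'wind' ([nɔpiŋak], [nɔpiŋakɛ]) shows [k] unchanged in both environments, so [k] cannot be basic with [g] derived before the DEF suffix.
The underlying segment must be /g/; voiced obstruents become voiceless word-finally, yielding [k] there.
The one attested form of 'star', [papolugɛ], shows underlying /papolug/. Applying the same rule word-finally gives [papoluk].

[papoluk]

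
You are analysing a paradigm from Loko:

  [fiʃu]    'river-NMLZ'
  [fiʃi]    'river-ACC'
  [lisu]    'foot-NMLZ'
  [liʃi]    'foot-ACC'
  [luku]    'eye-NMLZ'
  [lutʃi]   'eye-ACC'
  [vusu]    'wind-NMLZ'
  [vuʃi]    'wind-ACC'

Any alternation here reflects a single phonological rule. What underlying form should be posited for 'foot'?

'foot' shows [s] ~ [ʃ] at the end of the stem ([lisu] vs [liʃi]).
If /ʃ/ were underlying and a rule turned it into [s] before the NMLZ suffix, 'river' would also alternate; but it has [ʃ] in both [fiʃu] and [fiʃi].
The underlying segment must be /s/; /k/ and /s/ become palato-alveolar [tʃ] and [ʃ] before a front vowel, yielding [ʃ] there.

/lis/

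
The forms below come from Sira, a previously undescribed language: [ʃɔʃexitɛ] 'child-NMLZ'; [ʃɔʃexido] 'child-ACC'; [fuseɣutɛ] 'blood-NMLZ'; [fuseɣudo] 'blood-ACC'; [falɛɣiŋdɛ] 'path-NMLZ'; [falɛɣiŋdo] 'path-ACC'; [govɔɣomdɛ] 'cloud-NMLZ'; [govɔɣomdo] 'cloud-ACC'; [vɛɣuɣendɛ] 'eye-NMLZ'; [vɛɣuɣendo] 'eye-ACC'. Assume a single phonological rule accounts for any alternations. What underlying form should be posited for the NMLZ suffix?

/-tɛ/

The NMLZ suffix surfaces as [-dɛ] and [-tɛ], depending on the final segment of the stem.
By contrast the ACC suffix keeps its initial [d] throughout — that segment must be underlying.
The NMLZ suffix is therefore /-tɛ/ underlyingly, with post-nasal voicing: voiceless stops become voiced after a nasal.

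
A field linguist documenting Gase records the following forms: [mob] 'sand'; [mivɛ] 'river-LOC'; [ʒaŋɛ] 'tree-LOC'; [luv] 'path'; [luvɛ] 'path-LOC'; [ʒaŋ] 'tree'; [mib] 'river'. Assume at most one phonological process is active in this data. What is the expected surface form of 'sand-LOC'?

In [mivɛ] and [mib] the final segment of 'river' alternates: [v] ~ [b].
The stem 'path' ([luvɛ], [luv]) shows [v] unchanged in both environments, so [v] cannot be basic with [b] derived in isolation.
The underlying segment must be /b/; voiced stops become fricatives between vowels, yielding [v] there.
The one attested form of 'sand', [mob], shows underlying /mob/. Applying the same rule between vowels gives [movɛ].

[movɛ]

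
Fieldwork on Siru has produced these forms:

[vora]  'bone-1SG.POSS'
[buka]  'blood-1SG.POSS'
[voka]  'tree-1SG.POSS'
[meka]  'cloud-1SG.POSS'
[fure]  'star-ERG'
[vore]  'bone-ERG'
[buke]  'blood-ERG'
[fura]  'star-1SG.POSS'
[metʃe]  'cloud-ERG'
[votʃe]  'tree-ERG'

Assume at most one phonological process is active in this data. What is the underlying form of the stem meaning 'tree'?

The root 'tree' surfaces as [votʃe] and [voka], with a stem-final [tʃ] ~ [k] alternation.
The stem 'blood' ([buke], [buka]) shows [k] unchanged in both environments, so [k] cannot be basic with [tʃ] derived before the ERG suffix.
Therefore /tʃ/ is basic and [k] is derived by depalatalization (palato-alveolar /tʃ/ becomes [k] when no front vowel follows).
So 'tree' = /votʃ/.

/votʃ/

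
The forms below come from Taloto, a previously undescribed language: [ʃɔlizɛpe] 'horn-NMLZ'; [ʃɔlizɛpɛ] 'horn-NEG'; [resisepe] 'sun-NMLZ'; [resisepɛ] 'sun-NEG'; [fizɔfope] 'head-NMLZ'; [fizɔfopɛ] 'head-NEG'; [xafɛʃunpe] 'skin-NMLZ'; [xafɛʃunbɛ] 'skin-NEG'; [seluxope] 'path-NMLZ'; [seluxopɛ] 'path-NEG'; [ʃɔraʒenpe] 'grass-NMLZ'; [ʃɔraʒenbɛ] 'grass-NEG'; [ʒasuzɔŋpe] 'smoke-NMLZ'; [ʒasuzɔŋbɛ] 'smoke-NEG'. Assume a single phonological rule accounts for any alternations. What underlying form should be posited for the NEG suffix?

The NEG suffix surfaces as [-bɛ] and [-pɛ], depending on the final segment of the stem.
The NMLZ suffix, which begins with [p], is invariant after every stem; so [p] is not altered by any rule here.
The NEG suffix is therefore /-bɛ/ underlyingly, with post-vocalic devoicing: voiced stops become voiceless after a vowel.

/-bɛ/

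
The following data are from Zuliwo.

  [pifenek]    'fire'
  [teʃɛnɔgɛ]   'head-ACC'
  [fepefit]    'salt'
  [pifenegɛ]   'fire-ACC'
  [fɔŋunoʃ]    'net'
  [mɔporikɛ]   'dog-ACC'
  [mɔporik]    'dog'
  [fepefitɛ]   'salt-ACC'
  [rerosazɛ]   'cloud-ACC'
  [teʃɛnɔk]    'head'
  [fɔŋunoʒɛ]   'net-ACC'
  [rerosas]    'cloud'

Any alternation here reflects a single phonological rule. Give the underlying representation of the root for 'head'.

/teʃɛnɔg/

The root 'head' surfaces as [teʃɛnɔgɛ] and [teʃɛnɔk], with a stem-final [g] ~ [k] alternation.
If /k/ were underlying and a rule turned it into [g] before the ACC suffix, 'dog' would also alternate; but it has [k] in both [mɔporikɛ] and [mɔporik].
Therefore /g/ is basic and [k] is derived by word-final obstruent devoicing (voiced obstruents become voiceless word-finally).
The underlying form of 'head' is therefore /teʃɛnɔg/.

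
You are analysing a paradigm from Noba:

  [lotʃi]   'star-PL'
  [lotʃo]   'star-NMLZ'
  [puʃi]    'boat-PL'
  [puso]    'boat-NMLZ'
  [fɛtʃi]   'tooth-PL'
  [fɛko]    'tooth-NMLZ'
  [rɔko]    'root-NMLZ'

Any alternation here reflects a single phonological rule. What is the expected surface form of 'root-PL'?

[rɔtʃi]

'tooth' shows [tʃ] ~ [k] at the end of the stem ([fɛtʃi] vs [fɛko]).
If /tʃ/ were underlying and a rule turned it into [k] before the NMLZ suffix, 'star' would also alternate; but it has [tʃ] in both [lotʃi] and [lotʃo].
Therefore /k/ is basic and [tʃ] is derived by palatalization before a front vowel (/k/ and /s/ become palato-alveolar [tʃ] and [ʃ] before a front vowel).
From [rɔko] the stem 'root' is /rɔk/; before a front vowel this yields [rɔtʃi].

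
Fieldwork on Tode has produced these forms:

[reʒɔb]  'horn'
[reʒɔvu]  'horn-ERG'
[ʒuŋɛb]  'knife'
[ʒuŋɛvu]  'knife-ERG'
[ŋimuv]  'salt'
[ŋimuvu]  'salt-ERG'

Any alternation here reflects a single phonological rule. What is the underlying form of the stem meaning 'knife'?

/ʒuŋɛb/

'knife' shows [b] ~ [v] at the end of the stem ([ʒuŋɛb] vs [ʒuŋɛvu]).
The stem 'salt' ([ŋimuv], [ŋimuvu]) shows [v] unchanged in both environments, so [v] cannot be basic with [b] derived in isolation.
So /b/ is underlying, and a rule of intervocalic spirantization — voiced stops become fricatives between vowels — gives [v].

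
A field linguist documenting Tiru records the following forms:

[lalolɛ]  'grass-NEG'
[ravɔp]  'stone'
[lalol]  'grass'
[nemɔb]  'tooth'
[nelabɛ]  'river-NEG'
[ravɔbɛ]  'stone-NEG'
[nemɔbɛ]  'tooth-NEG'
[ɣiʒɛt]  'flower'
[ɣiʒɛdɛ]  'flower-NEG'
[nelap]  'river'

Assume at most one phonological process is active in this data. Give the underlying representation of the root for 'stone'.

'stone' shows [b] ~ [p] at the end of the stem ([ravɔbɛ] vs [ravɔp]).
If /b/ were underlying and a rule turned it into [p] in isolation, 'tooth' would also alternate; but it has [b] in both [nemɔbɛ] and [nemɔb].
Therefore /p/ is basic and [b] is derived by intervocalic voicing (voiceless stops become voiced between vowels).
So 'stone' = /ravɔp/.

/ravɔp/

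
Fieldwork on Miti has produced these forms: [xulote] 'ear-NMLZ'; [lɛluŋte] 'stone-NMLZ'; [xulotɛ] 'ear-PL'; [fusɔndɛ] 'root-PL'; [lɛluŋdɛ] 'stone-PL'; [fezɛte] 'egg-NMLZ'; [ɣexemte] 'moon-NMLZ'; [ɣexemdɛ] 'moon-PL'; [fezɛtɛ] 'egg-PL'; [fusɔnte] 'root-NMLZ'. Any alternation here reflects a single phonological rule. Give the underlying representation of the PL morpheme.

The PL suffix surfaces as [-dɛ] and [-tɛ], depending on the final segment of the stem.
The NMLZ suffix, which begins with [t], is invariant after every stem; so [t] is not altered by any rule here.
The PL suffix is therefore /-dɛ/ underlyingly, with post-vocalic devoicing: voiced stops become voiceless after a vowel.

/-dɛ/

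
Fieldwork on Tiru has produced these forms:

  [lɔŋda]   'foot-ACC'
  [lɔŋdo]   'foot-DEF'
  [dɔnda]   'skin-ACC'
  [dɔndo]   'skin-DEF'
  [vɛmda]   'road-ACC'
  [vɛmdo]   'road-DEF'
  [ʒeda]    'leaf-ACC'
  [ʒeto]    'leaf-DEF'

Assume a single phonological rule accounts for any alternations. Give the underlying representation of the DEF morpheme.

/-to/

The DEF morpheme has two allomorphs, [-do] and [-to].
The ACC suffix, which begins with [d], is invariant after every stem; so [d] is not altered by any rule here.
The DEF suffix is therefore /-to/ underlyingly, with post-nasal voicing: voiceless stops become voiced after a nasal.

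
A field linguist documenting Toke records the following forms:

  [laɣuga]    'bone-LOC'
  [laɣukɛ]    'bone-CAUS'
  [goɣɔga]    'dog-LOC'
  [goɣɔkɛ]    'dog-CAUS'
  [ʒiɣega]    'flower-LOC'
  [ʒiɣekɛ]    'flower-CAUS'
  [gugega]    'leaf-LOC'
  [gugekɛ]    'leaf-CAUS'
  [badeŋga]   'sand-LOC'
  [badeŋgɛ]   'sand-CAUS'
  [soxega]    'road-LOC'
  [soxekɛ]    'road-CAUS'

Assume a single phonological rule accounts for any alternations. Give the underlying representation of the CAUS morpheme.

/-kɛ/

The CAUS suffix surfaces as [-gɛ] and [-kɛ], depending on the final segment of the stem.
By contrast the LOC suffix keeps its initial [g] throughout — that segment must be underlying.
The CAUS suffix is therefore /-kɛ/ underlyingly, with post-nasal voicing: voiceless stops become voiced after a nasal.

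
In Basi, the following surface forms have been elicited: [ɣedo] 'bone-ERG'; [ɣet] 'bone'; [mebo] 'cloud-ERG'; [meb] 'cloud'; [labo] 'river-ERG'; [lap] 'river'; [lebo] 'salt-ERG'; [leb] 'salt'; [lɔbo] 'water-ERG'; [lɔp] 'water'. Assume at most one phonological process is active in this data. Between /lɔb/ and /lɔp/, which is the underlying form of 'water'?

/lɔp/

'water' shows [b] ~ [p] at the end of the stem ([lɔbo] vs [lɔp]).
The stem 'cloud' ([mebo], [meb]) shows [b] unchanged in both environments, so [b] cannot be basic with [p] derived in isolation.
The underlying segment must be /p/; voiceless stops become voiced between vowels, yielding [b] there.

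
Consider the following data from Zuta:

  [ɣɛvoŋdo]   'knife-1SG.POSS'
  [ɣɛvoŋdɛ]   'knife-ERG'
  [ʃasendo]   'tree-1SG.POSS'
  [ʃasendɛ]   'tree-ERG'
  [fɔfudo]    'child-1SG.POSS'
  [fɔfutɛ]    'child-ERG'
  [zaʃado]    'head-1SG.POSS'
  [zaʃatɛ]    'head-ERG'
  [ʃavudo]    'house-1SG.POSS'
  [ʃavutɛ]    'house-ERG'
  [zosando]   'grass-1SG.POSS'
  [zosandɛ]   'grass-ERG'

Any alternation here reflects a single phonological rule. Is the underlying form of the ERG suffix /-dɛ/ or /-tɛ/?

/-tɛ/

The ERG suffix surfaces as [-dɛ] and [-tɛ], depending on the final segment of the stem.
The 1SG.POSS suffix, which begins with [d], is invariant after every stem; so [d] is not altered by any rule here.
So the underlying form is /-tɛ/, and voiceless stops become voiced after a nasal.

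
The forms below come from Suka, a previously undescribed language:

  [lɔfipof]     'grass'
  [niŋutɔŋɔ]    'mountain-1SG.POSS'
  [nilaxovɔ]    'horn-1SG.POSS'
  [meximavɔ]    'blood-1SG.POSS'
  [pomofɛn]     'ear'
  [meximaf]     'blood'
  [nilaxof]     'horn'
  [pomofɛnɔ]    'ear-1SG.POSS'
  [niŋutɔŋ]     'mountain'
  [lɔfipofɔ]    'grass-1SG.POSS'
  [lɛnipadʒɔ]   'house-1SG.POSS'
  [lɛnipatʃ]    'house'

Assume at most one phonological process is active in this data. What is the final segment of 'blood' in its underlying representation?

/v/

The root 'blood' surfaces as [meximaf] and [meximavɔ], with a stem-final [f] ~ [v] alternation.
If /f/ were underlying and a rule turned it into [v] before the 1SG.POSS suffix, 'grass' would also alternate; but it has [f] in both [lɔfipof] and [lɔfipofɔ].
The alternation reflects word-final obstruent devoicing: voiced obstruents become voiceless word-finally. /v/ is underlying.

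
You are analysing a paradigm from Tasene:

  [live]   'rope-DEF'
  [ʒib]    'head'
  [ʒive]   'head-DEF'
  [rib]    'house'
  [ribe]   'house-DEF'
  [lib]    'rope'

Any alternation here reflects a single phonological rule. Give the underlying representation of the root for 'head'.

/ʒiv/

'head' shows [v] ~ [b] at the end of the stem ([ʒive] vs [ʒib]).
Compare 'house', with invariant [b] in [ribe] and [rib]: an analysis with underlying /b/ and a rule producing [v] before the DEF suffix would wrongly predict alternation here too.
The underlying segment must be /v/; voiced fricatives become stops word-finally, yielding [b] there.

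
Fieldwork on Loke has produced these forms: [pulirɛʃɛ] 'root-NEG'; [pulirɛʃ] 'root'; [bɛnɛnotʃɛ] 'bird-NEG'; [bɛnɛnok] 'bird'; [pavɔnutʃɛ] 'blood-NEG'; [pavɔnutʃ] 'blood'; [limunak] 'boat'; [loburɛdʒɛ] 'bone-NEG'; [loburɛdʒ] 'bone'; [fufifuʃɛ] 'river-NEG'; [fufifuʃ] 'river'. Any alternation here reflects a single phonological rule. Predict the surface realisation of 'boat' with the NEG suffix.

[limunatʃɛ]

The stem for 'bird' ends in [tʃ] in [bɛnɛnotʃɛ] but [k] in [bɛnɛnok].
Compare 'blood', with invariant [tʃ] in [pavɔnutʃɛ] and [pavɔnutʃ]: an analysis with underlying /tʃ/ and a rule producing [k] in isolation would wrongly predict alternation here too.
The underlying segment must be /k/; /k/ becomes palato-alveolar [tʃ] before a front vowel, yielding [tʃ] there.
The one attested form of 'boat', [limunak], shows underlying /limunak/. Applying the same rule before a front vowel gives [limunatʃɛ].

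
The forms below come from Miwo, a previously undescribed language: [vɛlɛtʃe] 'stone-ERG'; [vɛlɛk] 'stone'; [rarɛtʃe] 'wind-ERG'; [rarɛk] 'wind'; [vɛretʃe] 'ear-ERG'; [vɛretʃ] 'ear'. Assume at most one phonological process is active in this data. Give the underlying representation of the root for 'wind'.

/rarɛk/

In [rarɛtʃe] and [rarɛk] the final segment of 'wind' alternates: [tʃ] ~ [k].
If /tʃ/ were underlying and a rule turned it into [k] in isolation, 'ear' would also alternate; but it has [tʃ] in both [vɛretʃe] and [vɛretʃ].
So /k/ is underlying, and a rule of palatalization before a front vowel — /k/ becomes palato-alveolar [tʃ] before a front vowel — gives [tʃ].
Hence 'wind' is /rarɛk/ underlyingly.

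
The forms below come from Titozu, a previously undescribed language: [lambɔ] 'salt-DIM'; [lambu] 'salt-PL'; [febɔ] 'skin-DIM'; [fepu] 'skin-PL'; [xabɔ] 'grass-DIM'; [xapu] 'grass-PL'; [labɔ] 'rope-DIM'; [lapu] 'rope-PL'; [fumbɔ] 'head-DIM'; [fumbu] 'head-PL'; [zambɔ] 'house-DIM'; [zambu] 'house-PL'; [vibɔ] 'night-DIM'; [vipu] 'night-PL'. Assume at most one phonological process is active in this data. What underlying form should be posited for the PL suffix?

/-pu/

The PL morpheme has two allomorphs, [-bu] and [-pu].
By contrast the DIM suffix keeps its initial [b] throughout — that segment must be underlying.
The PL suffix is therefore /-pu/ underlyingly, with post-nasal voicing: voiceless stops become voiced after a nasal.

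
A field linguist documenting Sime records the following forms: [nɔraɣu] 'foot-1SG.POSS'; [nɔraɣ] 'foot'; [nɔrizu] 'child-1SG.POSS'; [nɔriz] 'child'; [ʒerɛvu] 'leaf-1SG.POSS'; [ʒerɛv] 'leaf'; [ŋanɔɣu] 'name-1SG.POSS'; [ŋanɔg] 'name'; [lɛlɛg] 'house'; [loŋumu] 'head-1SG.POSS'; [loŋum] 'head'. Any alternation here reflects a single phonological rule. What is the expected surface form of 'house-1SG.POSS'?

[lɛlɛɣu]

'name' shows [ɣ] ~ [g] at the end of the stem ([ŋanɔɣu] vs [ŋanɔg]).
But 'foot' keeps [ɣ] in both environments ([nɔraɣu], [nɔraɣ]), so there is no rule changing /ɣ/ to [g] in isolation.
So /g/ is underlying, and a rule of intervocalic spirantization — voiced stops become fricatives between vowels — gives [ɣ].
The one attested form of 'house', [lɛlɛg], shows underlying /lɛlɛg/. Applying the same rule between vowels gives [lɛlɛɣu].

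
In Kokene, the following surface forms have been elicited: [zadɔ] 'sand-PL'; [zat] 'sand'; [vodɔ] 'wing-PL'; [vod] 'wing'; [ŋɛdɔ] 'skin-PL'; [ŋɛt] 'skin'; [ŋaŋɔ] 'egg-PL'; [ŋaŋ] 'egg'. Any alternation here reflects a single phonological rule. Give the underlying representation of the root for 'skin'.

The root 'skin' surfaces as [ŋɛdɔ] and [ŋɛt], with a stem-final [d] ~ [t] alternation.
Compare 'wing', with invariant [d] in [vodɔ] and [vod]: an analysis with underlying /d/ and a rule producing [t] in isolation would wrongly predict alternation here too.
So /t/ is underlying, and a rule of intervocalic voicing — voiceless stops become voiced between vowels — gives [d].

/ŋɛt/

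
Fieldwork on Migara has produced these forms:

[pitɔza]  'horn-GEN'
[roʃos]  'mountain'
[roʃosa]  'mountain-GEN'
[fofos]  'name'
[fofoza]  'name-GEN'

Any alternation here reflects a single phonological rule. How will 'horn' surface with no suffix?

'name' shows [s] ~ [z] at the end of the stem ([fofos] vs [fofoza]).
Compare 'mountain', with invariant [s] in [roʃos] and [roʃosa]: an analysis with underlying /s/ and a rule producing [z] before the GEN suffix would wrongly predict alternation here too.
The underlying segment must be /z/; voiced obstruents become voiceless word-finally, yielding [s] there.
The one attested form of 'horn', [pitɔza], shows underlying /pitɔz/. Applying the same rule word-finally gives [pitɔs].

[pitɔs]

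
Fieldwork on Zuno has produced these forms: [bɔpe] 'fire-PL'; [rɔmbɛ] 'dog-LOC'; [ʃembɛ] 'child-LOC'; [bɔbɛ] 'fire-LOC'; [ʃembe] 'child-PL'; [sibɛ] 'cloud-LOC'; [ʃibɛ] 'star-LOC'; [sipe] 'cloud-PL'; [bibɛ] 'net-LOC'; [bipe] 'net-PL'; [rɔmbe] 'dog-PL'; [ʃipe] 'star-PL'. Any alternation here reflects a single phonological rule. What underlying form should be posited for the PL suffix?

/-pe/

The PL morpheme has two allomorphs, [-be] and [-pe].
The LOC suffix, which begins with [b], is invariant after every stem; so [b] is not altered by any rule here.
So the underlying form is /-pe/, and voiceless stops become voiced after a nasal.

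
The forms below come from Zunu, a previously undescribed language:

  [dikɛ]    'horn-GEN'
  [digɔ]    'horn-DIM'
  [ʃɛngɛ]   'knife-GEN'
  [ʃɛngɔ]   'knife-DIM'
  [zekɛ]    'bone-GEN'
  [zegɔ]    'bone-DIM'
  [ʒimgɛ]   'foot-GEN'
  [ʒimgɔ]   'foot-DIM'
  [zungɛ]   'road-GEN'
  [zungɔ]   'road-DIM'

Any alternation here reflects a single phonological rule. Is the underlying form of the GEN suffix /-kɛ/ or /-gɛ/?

The GEN morpheme has two allomorphs, [-gɛ] and [-kɛ].
By contrast the DIM suffix keeps its initial [g] throughout — that segment must be underlying.
The GEN suffix is therefore /-kɛ/ underlyingly, with post-nasal voicing: voiceless stops become voiced after a nasal.

/-kɛ/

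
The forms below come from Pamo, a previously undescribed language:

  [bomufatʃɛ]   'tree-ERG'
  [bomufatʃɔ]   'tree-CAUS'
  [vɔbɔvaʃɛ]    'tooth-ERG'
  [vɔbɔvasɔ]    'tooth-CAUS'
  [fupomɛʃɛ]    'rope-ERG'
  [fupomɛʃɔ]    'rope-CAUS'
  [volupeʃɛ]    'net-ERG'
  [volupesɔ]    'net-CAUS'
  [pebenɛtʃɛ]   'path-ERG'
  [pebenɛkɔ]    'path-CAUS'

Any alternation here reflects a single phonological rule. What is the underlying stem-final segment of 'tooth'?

/s/

The root 'tooth' surfaces as [vɔbɔvaʃɛ] and [vɔbɔvasɔ], with a stem-final [ʃ] ~ [s] alternation.
Compare 'rope', with invariant [ʃ] in [fupomɛʃɛ] and [fupomɛʃɔ]: an analysis with underlying /ʃ/ and a rule producing [s] before the CAUS suffix would wrongly predict alternation here too.
Therefore /s/ is basic and [ʃ] is derived by palatalization before a front vowel (/k/ and /s/ become palato-alveolar [tʃ] and [ʃ] before a front vowel).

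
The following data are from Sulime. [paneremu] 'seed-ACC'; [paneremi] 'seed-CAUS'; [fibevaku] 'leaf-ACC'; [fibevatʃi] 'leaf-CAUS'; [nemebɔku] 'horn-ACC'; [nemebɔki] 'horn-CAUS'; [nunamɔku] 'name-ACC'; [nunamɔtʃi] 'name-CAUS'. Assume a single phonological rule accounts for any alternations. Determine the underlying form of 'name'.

In [nunamɔku] and [nunamɔtʃi] the final segment of 'name' alternates: [k] ~ [tʃ].
Compare 'horn', with invariant [k] in [nemebɔku] and [nemebɔki]: an analysis with underlying /k/ and a rule producing [tʃ] before the CAUS suffix would wrongly predict alternation here too.
Therefore /tʃ/ is basic and [k] is derived by depalatalization (palato-alveolar /tʃ/ becomes [k] when no front vowel follows).

/nunamɔtʃ/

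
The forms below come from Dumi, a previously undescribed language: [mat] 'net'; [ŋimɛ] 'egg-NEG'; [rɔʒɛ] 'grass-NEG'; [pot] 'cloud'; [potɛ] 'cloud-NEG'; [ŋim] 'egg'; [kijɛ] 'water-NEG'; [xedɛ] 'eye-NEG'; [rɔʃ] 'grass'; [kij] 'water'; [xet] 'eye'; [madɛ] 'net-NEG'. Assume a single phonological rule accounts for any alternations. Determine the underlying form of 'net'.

In [mat] and [madɛ] the final segment of 'net' alternates: [t] ~ [d].
Compare 'cloud', with invariant [t] in [pot] and [potɛ]: an analysis with underlying /t/ and a rule producing [d] before the NEG suffix would wrongly predict alternation here too.
So /d/ is underlying, and a rule of word-final obstruent devoicing — voiced obstruents become voiceless word-finally — gives [t].

/mad/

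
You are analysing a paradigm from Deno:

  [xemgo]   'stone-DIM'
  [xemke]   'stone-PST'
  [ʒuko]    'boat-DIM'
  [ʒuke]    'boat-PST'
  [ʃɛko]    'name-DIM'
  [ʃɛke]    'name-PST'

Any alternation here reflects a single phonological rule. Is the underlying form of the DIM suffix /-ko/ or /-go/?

/-go/

The DIM suffix surfaces as [-go] and [-ko], depending on the final segment of the stem.
By contrast the PST suffix keeps its initial [k] throughout — that segment must be underlying.
So the underlying form is /-go/, and voiced stops become voiceless after a vowel.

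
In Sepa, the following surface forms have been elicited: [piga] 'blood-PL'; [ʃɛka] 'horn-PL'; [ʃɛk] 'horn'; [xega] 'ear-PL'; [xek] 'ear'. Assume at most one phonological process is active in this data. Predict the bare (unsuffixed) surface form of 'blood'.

The stem for 'ear' ends in [g] in [xega] but [k] in [xek].
Compare 'horn', with invariant [k] in [ʃɛka] and [ʃɛk]: an analysis with underlying /k/ and a rule producing [g] before the PL suffix would wrongly predict alternation here too.
Therefore /g/ is basic and [k] is derived by word-final obstruent devoicing (voiced obstruents become voiceless word-finally).
From [piga] the stem 'blood' is /pig/; word-finally this yields [pik].

[pik]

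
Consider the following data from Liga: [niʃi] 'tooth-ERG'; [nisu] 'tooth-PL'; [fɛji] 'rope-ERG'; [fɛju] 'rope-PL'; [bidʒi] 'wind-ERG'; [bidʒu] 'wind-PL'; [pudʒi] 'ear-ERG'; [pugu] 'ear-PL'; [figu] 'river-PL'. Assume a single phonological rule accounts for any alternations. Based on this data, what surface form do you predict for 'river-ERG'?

[fidʒi]

In [pudʒi] and [pugu] the final segment of 'ear' alternates: [dʒ] ~ [g].
If /dʒ/ were underlying and a rule turned it into [g] before the PL suffix, 'wind' would also alternate; but it has [dʒ] in both [bidʒi] and [bidʒu].
Therefore /g/ is basic and [dʒ] is derived by palatalization before a front vowel (/g/ and /s/ become palato-alveolar [dʒ] and [ʃ] before a front vowel).
From [figu] the stem 'river' is /fig/; before a front vowel this yields [fidʒi].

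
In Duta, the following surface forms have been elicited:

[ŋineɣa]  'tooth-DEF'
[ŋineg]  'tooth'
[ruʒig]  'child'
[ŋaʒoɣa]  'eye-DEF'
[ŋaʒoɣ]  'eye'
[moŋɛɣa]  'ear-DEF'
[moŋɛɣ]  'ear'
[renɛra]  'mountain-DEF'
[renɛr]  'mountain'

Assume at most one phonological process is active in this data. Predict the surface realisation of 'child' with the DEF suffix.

[ruʒiɣa]

'tooth' shows [ɣ] ~ [g] at the end of the stem ([ŋineɣa] vs [ŋineg]).
The stem 'ear' ([moŋɛɣa], [moŋɛɣ]) shows [ɣ] unchanged in both environments, so [ɣ] cannot be basic with [g] derived in isolation.
So /g/ is underlying, and a rule of intervocalic spirantization — voiced stops become fricatives between vowels — gives [ɣ].
From [ruʒig] the stem 'child' is /ruʒig/; between vowels this yields [ruʒiɣa].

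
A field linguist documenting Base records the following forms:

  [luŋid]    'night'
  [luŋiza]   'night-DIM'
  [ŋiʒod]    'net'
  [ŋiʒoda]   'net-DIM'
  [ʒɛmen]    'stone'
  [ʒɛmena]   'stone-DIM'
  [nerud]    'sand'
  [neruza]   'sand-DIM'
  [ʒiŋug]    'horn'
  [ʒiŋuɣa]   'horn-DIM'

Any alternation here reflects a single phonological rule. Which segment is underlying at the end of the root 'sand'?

/z/

The stem for 'sand' ends in [d] in [nerud] but [z] in [neruza].
The stem 'net' ([ŋiʒod], [ŋiʒoda]) shows [d] unchanged in both environments, so [d] cannot be basic with [z] derived before the DIM suffix.
The alternation reflects word-final hardening: voiced fricatives become stops word-finally. /z/ is underlying.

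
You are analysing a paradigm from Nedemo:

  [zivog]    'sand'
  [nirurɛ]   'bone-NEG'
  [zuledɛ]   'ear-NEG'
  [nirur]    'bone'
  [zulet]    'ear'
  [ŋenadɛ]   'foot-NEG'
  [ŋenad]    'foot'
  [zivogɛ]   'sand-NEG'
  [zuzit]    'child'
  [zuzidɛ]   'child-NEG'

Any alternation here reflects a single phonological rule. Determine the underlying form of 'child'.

/zuzit/

In [zuzit] and [zuzidɛ] the final segment of 'child' alternates: [t] ~ [d].
The stem 'foot' ([ŋenad], [ŋenadɛ]) shows [d] unchanged in both environments, so [d] cannot be basic with [t] derived in isolation.
The underlying segment must be /t/; voiceless stops become voiced between vowels, yielding [d] there.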